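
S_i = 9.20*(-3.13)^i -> [9.2, -28.8, 90.13, -282.11, 883.01]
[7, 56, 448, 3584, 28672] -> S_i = 7*8^i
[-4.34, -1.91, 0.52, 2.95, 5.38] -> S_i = -4.34 + 2.43*i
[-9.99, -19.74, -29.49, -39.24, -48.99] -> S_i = -9.99 + -9.75*i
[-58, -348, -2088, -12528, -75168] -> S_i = -58*6^i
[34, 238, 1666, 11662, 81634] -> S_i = 34*7^i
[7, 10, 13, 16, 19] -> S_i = 7 + 3*i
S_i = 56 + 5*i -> [56, 61, 66, 71, 76]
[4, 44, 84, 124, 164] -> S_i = 4 + 40*i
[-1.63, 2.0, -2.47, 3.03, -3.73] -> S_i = -1.63*(-1.23)^i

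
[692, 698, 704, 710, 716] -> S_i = 692 + 6*i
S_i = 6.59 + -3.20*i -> [6.59, 3.39, 0.19, -3.01, -6.21]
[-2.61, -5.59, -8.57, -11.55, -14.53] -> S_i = -2.61 + -2.98*i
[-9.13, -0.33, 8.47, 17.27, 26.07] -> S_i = -9.13 + 8.80*i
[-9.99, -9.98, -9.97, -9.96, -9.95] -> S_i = -9.99 + 0.01*i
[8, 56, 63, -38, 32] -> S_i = Random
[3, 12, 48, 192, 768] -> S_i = 3*4^i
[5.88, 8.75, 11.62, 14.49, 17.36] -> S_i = 5.88 + 2.87*i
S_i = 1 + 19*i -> [1, 20, 39, 58, 77]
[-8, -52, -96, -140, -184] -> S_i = -8 + -44*i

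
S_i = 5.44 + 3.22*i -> [5.44, 8.66, 11.88, 15.1, 18.32]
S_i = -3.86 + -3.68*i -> [-3.86, -7.54, -11.22, -14.9, -18.58]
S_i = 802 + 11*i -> [802, 813, 824, 835, 846]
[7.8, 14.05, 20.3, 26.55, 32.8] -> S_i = 7.80 + 6.25*i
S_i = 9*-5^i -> [9, -45, 225, -1125, 5625]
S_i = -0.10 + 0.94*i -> [-0.1, 0.84, 1.78, 2.72, 3.66]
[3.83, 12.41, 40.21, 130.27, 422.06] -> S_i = 3.83*3.24^i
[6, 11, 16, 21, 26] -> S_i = 6 + 5*i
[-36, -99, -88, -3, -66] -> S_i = Random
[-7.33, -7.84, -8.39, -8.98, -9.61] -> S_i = -7.33*1.07^i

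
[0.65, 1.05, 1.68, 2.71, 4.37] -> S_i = 0.65*1.61^i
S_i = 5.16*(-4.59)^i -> [5.16, -23.68, 108.71, -498.99, 2290.34]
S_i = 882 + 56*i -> [882, 938, 994, 1050, 1106]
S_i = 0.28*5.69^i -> [0.28, 1.59, 9.07, 51.58, 293.5]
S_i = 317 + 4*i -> [317, 321, 325, 329, 333]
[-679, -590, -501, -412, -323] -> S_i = -679 + 89*i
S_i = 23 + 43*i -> [23, 66, 109, 152, 195]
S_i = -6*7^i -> [-6, -42, -294, -2058, -14406]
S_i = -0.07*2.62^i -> [-0.07, -0.18, -0.48, -1.26, -3.3]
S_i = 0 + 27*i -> [0, 27, 54, 81, 108]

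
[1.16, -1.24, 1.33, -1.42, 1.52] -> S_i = 1.16*(-1.07)^i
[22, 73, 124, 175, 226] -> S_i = 22 + 51*i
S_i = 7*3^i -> [7, 21, 63, 189, 567]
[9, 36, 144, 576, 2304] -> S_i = 9*4^i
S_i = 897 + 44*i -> [897, 941, 985, 1029, 1073]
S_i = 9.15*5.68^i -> [9.15, 51.97, 295.2, 1676.74, 9523.89]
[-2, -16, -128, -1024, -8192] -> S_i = -2*8^i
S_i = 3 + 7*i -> [3, 10, 17, 24, 31]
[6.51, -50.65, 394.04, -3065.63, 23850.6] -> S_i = 6.51*(-7.78)^i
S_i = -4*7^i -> [-4, -28, -196, -1372, -9604]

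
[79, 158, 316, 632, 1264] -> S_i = 79*2^i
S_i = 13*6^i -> [13, 78, 468, 2808, 16848]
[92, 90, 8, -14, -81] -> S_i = Random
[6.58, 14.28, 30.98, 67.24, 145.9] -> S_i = 6.58*2.17^i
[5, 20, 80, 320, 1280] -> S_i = 5*4^i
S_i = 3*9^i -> [3, 27, 243, 2187, 19683]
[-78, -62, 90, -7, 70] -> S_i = Random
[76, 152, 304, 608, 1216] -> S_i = 76*2^i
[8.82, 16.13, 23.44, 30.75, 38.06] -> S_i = 8.82 + 7.31*i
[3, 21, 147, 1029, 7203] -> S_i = 3*7^i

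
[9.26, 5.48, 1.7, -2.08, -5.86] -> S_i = 9.26 + -3.78*i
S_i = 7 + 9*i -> [7, 16, 25, 34, 43]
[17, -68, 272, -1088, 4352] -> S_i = 17*-4^i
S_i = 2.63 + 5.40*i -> [2.63, 8.03, 13.43, 18.83, 24.23]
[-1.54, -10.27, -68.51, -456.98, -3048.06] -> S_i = -1.54*6.67^i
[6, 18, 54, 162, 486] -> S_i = 6*3^i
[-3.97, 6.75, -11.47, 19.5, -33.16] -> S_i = -3.97*(-1.70)^i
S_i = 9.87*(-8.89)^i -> [9.87, -87.74, 780.05, -6934.62, 61648.74]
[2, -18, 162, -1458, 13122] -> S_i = 2*-9^i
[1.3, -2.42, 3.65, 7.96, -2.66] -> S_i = Random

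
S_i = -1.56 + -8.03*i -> [-1.56, -9.59, -17.62, -25.65, -33.68]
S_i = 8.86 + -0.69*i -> [8.86, 8.17, 7.48, 6.79, 6.1]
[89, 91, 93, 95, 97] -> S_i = 89 + 2*i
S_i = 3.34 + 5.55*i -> [3.34, 8.89, 14.44, 19.99, 25.54]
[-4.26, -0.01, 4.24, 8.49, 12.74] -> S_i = -4.26 + 4.25*i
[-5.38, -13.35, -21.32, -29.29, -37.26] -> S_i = -5.38 + -7.97*i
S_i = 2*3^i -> [2, 6, 18, 54, 162]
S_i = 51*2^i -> [51, 102, 204, 408, 816]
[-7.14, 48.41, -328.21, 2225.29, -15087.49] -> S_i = -7.14*(-6.78)^i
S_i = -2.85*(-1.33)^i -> [-2.85, 3.79, -5.04, 6.71, -8.92]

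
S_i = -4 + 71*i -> [-4, 67, 138, 209, 280]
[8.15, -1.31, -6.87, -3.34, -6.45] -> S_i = Random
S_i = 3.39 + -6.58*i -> [3.39, -3.19, -9.77, -16.35, -22.93]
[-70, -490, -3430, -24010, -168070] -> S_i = -70*7^i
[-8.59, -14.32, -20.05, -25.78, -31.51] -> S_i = -8.59 + -5.73*i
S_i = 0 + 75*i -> [0, 75, 150, 225, 300]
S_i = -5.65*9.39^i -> [-5.65, -53.05, -498.17, -4677.84, -43924.9]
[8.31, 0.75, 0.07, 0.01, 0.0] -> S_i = 8.31*0.09^i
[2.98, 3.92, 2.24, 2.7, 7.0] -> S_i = Random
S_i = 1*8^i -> [1, 8, 64, 512, 4096]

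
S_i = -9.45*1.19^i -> [-9.45, -11.25, -13.38, -15.92, -18.95]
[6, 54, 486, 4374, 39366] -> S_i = 6*9^i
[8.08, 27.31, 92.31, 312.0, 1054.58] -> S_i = 8.08*3.38^i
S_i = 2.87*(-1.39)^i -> [2.87, -3.99, 5.55, -7.71, 10.71]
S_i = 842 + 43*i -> [842, 885, 928, 971, 1014]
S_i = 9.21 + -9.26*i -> [9.21, -0.05, -9.31, -18.57, -27.83]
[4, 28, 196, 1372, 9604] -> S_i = 4*7^i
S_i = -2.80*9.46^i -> [-2.8, -26.49, -250.58, -2370.45, -22424.49]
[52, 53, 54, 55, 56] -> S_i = 52 + 1*i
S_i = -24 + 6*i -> [-24, -18, -12, -6, 0]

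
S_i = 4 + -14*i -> [4, -10, -24, -38, -52]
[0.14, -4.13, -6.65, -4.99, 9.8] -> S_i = Random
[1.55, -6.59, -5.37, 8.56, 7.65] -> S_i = Random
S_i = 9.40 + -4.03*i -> [9.4, 5.37, 1.34, -2.69, -6.72]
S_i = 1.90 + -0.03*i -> [1.9, 1.87, 1.84, 1.81, 1.78]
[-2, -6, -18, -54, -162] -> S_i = -2*3^i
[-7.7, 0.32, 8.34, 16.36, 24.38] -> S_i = -7.70 + 8.02*i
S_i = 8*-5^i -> [8, -40, 200, -1000, 5000]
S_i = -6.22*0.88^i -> [-6.22, -5.47, -4.82, -4.24, -3.73]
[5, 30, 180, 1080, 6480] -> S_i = 5*6^i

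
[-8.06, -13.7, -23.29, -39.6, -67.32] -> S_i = -8.06*1.70^i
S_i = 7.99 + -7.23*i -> [7.99, 0.76, -6.47, -13.7, -20.93]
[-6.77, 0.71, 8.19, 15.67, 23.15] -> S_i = -6.77 + 7.48*i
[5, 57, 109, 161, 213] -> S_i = 5 + 52*i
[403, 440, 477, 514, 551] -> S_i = 403 + 37*i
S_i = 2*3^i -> [2, 6, 18, 54, 162]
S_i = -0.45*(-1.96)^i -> [-0.45, 0.88, -1.73, 3.39, -6.64]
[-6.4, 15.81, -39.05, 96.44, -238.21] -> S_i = -6.40*(-2.47)^i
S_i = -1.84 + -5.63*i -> [-1.84, -7.47, -13.1, -18.73, -24.36]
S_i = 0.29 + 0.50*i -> [0.29, 0.79, 1.29, 1.79, 2.29]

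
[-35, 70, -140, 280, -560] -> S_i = -35*-2^i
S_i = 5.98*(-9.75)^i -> [5.98, -58.31, 568.47, -5542.62, 54040.54]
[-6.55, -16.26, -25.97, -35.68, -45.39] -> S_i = -6.55 + -9.71*i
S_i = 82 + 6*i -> [82, 88, 94, 100, 106]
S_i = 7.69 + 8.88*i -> [7.69, 16.57, 25.45, 34.33, 43.21]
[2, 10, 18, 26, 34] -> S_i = 2 + 8*i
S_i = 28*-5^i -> [28, -140, 700, -3500, 17500]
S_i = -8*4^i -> [-8, -32, -128, -512, -2048]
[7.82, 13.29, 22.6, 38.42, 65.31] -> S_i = 7.82*1.70^i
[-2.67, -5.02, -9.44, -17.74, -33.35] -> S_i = -2.67*1.88^i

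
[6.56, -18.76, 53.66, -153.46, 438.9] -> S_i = 6.56*(-2.86)^i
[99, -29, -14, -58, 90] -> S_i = Random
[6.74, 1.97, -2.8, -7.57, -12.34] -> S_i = 6.74 + -4.77*i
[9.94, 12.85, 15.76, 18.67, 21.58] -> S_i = 9.94 + 2.91*i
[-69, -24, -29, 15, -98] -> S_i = Random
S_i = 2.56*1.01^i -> [2.56, 2.59, 2.61, 2.64, 2.66]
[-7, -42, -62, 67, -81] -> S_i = Random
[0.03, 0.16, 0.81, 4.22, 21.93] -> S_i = 0.03*5.20^i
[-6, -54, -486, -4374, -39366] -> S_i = -6*9^i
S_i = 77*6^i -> [77, 462, 2772, 16632, 99792]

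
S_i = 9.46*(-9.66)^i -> [9.46, -91.38, 882.77, -8527.52, 82375.8]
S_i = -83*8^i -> [-83, -664, -5312, -42496, -339968]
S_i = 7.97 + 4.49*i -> [7.97, 12.46, 16.95, 21.44, 25.93]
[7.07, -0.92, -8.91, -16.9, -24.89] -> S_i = 7.07 + -7.99*i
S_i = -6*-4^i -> [-6, 24, -96, 384, -1536]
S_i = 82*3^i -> [82, 246, 738, 2214, 6642]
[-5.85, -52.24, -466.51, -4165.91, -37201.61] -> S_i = -5.85*8.93^i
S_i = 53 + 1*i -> [53, 54, 55, 56, 57]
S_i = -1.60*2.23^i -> [-1.6, -3.57, -7.96, -17.74, -39.57]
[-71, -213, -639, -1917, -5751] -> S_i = -71*3^i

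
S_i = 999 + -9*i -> [999, 990, 981, 972, 963]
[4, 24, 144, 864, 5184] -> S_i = 4*6^i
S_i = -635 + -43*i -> [-635, -678, -721, -764, -807]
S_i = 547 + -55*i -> [547, 492, 437, 382, 327]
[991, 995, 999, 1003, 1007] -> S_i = 991 + 4*i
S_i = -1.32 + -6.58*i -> [-1.32, -7.9, -14.48, -21.06, -27.64]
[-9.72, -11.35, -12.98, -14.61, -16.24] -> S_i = -9.72 + -1.63*i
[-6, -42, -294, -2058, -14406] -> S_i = -6*7^i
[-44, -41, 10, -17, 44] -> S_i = Random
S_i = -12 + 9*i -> [-12, -3, 6, 15, 24]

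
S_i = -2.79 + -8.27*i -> [-2.79, -11.06, -19.33, -27.6, -35.87]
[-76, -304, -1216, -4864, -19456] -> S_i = -76*4^i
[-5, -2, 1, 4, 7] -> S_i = -5 + 3*i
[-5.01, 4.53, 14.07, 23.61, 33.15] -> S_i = -5.01 + 9.54*i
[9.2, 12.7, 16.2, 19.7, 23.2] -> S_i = 9.20 + 3.50*i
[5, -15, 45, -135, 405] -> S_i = 5*-3^i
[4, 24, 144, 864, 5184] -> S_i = 4*6^i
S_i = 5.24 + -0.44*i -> [5.24, 4.8, 4.36, 3.92, 3.48]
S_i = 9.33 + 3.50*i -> [9.33, 12.83, 16.33, 19.83, 23.33]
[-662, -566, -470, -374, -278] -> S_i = -662 + 96*i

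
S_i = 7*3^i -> [7, 21, 63, 189, 567]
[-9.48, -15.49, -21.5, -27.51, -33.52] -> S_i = -9.48 + -6.01*i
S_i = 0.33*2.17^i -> [0.33, 0.72, 1.55, 3.37, 7.32]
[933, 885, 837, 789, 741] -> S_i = 933 + -48*i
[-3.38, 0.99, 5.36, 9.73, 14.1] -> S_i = -3.38 + 4.37*i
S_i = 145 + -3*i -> [145, 142, 139, 136, 133]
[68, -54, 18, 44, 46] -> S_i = Random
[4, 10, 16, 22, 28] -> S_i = 4 + 6*i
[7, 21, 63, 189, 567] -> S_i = 7*3^i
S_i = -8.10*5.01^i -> [-8.1, -40.58, -203.31, -1018.59, -5103.12]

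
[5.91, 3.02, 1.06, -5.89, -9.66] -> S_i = Random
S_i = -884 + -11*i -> [-884, -895, -906, -917, -928]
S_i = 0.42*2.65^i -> [0.42, 1.11, 2.95, 7.82, 20.71]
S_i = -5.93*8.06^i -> [-5.93, -47.8, -385.23, -3104.99, -25026.2]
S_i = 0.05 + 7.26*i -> [0.05, 7.31, 14.57, 21.83, 29.09]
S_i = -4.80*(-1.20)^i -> [-4.8, 5.76, -6.91, 8.29, -9.95]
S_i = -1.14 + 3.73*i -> [-1.14, 2.59, 6.32, 10.05, 13.78]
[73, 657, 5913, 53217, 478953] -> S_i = 73*9^i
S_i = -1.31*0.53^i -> [-1.31, -0.69, -0.37, -0.2, -0.1]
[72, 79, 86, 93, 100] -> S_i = 72 + 7*i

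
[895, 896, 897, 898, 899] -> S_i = 895 + 1*i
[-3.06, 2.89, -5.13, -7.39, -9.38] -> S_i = Random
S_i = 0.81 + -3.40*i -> [0.81, -2.59, -5.99, -9.39, -12.79]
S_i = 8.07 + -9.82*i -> [8.07, -1.75, -11.57, -21.39, -31.21]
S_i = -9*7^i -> [-9, -63, -441, -3087, -21609]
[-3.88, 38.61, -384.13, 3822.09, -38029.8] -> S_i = -3.88*(-9.95)^i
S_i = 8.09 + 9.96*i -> [8.09, 18.05, 28.01, 37.97, 47.93]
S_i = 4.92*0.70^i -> [4.92, 3.44, 2.41, 1.69, 1.18]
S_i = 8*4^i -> [8, 32, 128, 512, 2048]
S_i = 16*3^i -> [16, 48, 144, 432, 1296]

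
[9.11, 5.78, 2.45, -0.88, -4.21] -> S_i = 9.11 + -3.33*i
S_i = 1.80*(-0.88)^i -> [1.8, -1.58, 1.39, -1.23, 1.08]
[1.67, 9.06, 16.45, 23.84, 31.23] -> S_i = 1.67 + 7.39*i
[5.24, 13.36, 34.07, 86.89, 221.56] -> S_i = 5.24*2.55^i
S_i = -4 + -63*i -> [-4, -67, -130, -193, -256]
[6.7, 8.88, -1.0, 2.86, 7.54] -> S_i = Random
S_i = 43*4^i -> [43, 172, 688, 2752, 11008]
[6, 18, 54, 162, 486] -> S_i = 6*3^i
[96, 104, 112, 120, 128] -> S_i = 96 + 8*i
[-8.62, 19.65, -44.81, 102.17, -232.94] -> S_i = -8.62*(-2.28)^i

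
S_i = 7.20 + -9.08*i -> [7.2, -1.88, -10.96, -20.04, -29.12]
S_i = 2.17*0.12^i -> [2.17, 0.26, 0.03, 0.0, 0.0]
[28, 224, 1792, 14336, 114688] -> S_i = 28*8^i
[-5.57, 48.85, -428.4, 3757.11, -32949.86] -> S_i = -5.57*(-8.77)^i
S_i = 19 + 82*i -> [19, 101, 183, 265, 347]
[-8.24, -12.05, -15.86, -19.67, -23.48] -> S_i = -8.24 + -3.81*i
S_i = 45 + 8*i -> [45, 53, 61, 69, 77]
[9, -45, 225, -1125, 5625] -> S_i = 9*-5^i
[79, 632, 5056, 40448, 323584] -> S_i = 79*8^i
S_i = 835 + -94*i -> [835, 741, 647, 553, 459]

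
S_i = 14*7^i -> [14, 98, 686, 4802, 33614]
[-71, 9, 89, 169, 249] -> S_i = -71 + 80*i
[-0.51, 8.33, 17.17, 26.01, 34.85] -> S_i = -0.51 + 8.84*i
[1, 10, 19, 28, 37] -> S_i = 1 + 9*i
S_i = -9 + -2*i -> [-9, -11, -13, -15, -17]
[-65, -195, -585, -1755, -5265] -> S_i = -65*3^i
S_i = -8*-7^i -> [-8, 56, -392, 2744, -19208]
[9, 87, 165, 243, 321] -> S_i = 9 + 78*i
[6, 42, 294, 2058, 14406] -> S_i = 6*7^i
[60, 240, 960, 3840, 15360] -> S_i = 60*4^i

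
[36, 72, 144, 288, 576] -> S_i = 36*2^i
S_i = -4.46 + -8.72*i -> [-4.46, -13.18, -21.9, -30.62, -39.34]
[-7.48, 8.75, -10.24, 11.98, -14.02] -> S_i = -7.48*(-1.17)^i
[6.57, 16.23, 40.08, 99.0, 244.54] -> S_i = 6.57*2.47^i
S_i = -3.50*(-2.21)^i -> [-3.5, 7.74, -17.09, 37.78, -83.49]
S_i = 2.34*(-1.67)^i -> [2.34, -3.91, 6.53, -10.9, 18.2]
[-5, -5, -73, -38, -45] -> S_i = Random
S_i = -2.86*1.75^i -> [-2.86, -5.0, -8.76, -15.33, -26.82]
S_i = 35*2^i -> [35, 70, 140, 280, 560]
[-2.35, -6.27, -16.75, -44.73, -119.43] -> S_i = -2.35*2.67^i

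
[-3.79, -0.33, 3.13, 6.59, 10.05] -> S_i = -3.79 + 3.46*i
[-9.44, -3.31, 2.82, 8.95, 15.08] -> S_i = -9.44 + 6.13*i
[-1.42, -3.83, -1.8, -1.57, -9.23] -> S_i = Random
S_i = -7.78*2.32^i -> [-7.78, -18.05, -41.88, -97.15, -225.39]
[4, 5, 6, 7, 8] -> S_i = 4 + 1*i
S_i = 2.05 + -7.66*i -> [2.05, -5.61, -13.27, -20.93, -28.59]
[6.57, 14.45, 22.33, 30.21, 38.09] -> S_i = 6.57 + 7.88*i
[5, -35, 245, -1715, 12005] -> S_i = 5*-7^i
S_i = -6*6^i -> [-6, -36, -216, -1296, -7776]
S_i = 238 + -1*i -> [238, 237, 236, 235, 234]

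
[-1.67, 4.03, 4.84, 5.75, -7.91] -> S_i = Random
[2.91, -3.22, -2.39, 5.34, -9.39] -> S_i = Random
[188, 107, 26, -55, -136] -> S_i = 188 + -81*i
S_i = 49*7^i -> [49, 343, 2401, 16807, 117649]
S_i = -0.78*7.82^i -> [-0.78, -6.1, -47.7, -373.01, -2916.9]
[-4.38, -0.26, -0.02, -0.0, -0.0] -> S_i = -4.38*0.06^i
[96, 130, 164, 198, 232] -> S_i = 96 + 34*i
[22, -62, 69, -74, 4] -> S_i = Random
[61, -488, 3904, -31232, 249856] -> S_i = 61*-8^i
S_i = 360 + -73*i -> [360, 287, 214, 141, 68]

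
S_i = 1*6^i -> [1, 6, 36, 216, 1296]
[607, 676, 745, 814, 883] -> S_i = 607 + 69*i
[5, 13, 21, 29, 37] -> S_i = 5 + 8*i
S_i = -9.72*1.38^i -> [-9.72, -13.41, -18.51, -25.54, -35.25]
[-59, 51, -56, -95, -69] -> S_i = Random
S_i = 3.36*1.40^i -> [3.36, 4.7, 6.59, 9.22, 12.91]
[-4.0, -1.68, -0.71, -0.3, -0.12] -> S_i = -4.00*0.42^i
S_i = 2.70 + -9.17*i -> [2.7, -6.47, -15.64, -24.81, -33.98]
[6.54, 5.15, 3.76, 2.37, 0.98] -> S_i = 6.54 + -1.39*i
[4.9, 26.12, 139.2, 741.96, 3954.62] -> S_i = 4.90*5.33^i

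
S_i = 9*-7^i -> [9, -63, 441, -3087, 21609]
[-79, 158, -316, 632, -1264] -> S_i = -79*-2^i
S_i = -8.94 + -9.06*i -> [-8.94, -18.0, -27.06, -36.12, -45.18]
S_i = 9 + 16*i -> [9, 25, 41, 57, 73]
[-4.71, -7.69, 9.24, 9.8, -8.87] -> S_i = Random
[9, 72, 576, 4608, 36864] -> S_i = 9*8^i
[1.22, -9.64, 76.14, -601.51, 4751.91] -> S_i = 1.22*(-7.90)^i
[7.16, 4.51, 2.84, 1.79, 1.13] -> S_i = 7.16*0.63^i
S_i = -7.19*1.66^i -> [-7.19, -11.94, -19.81, -32.89, -54.6]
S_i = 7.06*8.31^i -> [7.06, 58.67, 487.54, 4051.42, 33667.34]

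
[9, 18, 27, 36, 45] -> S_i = 9 + 9*i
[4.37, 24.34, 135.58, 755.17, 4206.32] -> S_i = 4.37*5.57^i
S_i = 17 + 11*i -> [17, 28, 39, 50, 61]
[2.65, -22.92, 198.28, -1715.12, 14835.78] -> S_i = 2.65*(-8.65)^i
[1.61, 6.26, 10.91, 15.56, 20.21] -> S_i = 1.61 + 4.65*i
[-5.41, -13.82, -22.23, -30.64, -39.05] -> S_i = -5.41 + -8.41*i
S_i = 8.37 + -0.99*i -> [8.37, 7.38, 6.39, 5.4, 4.41]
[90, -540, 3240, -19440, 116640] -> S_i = 90*-6^i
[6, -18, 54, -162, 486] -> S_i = 6*-3^i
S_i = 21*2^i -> [21, 42, 84, 168, 336]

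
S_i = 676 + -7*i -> [676, 669, 662, 655, 648]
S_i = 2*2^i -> [2, 4, 8, 16, 32]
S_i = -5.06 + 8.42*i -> [-5.06, 3.36, 11.78, 20.2, 28.62]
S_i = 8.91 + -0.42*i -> [8.91, 8.49, 8.07, 7.65, 7.23]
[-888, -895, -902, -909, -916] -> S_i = -888 + -7*i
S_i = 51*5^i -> [51, 255, 1275, 6375, 31875]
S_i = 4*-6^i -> [4, -24, 144, -864, 5184]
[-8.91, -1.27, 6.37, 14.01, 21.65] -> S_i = -8.91 + 7.64*i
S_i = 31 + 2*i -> [31, 33, 35, 37, 39]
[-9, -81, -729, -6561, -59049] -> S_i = -9*9^i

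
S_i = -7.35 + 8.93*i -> [-7.35, 1.58, 10.51, 19.44, 28.37]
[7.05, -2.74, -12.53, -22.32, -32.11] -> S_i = 7.05 + -9.79*i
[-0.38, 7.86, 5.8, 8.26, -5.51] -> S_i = Random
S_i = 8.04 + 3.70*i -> [8.04, 11.74, 15.44, 19.14, 22.84]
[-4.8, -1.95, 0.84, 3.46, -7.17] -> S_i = Random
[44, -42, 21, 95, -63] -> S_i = Random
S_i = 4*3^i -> [4, 12, 36, 108, 324]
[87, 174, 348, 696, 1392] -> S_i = 87*2^i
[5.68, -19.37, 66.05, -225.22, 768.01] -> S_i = 5.68*(-3.41)^i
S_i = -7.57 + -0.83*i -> [-7.57, -8.4, -9.23, -10.06, -10.89]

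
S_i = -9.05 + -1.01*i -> [-9.05, -10.06, -11.07, -12.08, -13.09]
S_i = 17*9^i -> [17, 153, 1377, 12393, 111537]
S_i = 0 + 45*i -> [0, 45, 90, 135, 180]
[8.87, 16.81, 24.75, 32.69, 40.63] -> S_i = 8.87 + 7.94*i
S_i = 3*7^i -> [3, 21, 147, 1029, 7203]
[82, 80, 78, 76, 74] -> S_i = 82 + -2*i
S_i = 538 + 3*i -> [538, 541, 544, 547, 550]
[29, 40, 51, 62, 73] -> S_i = 29 + 11*i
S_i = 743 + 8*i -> [743, 751, 759, 767, 775]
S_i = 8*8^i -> [8, 64, 512, 4096, 32768]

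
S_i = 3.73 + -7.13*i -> [3.73, -3.4, -10.53, -17.66, -24.79]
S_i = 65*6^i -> [65, 390, 2340, 14040, 84240]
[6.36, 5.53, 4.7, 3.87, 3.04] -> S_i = 6.36 + -0.83*i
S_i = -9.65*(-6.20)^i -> [-9.65, 59.83, -370.95, 2299.87, -14259.16]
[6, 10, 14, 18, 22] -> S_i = 6 + 4*i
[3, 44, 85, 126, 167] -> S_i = 3 + 41*i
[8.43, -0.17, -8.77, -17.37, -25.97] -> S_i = 8.43 + -8.60*i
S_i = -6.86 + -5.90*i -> [-6.86, -12.76, -18.66, -24.56, -30.46]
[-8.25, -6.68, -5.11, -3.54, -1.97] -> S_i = -8.25 + 1.57*i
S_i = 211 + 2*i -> [211, 213, 215, 217, 219]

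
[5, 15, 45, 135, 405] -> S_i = 5*3^i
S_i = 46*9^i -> [46, 414, 3726, 33534, 301806]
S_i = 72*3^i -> [72, 216, 648, 1944, 5832]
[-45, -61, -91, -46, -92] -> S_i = Random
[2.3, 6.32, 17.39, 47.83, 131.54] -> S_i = 2.30*2.75^i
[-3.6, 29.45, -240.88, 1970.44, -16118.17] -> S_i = -3.60*(-8.18)^i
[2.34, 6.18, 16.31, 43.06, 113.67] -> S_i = 2.34*2.64^i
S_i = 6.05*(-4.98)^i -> [6.05, -30.13, 150.04, -747.21, 3721.11]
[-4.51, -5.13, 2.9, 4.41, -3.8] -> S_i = Random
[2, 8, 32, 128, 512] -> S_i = 2*4^i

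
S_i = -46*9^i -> [-46, -414, -3726, -33534, -301806]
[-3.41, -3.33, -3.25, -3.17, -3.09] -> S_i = -3.41 + 0.08*i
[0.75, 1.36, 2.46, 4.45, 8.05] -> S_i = 0.75*1.81^i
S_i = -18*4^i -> [-18, -72, -288, -1152, -4608]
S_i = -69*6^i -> [-69, -414, -2484, -14904, -89424]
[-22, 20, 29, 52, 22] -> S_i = Random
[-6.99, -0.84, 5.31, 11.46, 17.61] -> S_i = -6.99 + 6.15*i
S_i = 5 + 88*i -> [5, 93, 181, 269, 357]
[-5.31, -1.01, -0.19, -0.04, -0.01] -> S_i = -5.31*0.19^i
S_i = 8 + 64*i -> [8, 72, 136, 200, 264]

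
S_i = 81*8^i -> [81, 648, 5184, 41472, 331776]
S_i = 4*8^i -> [4, 32, 256, 2048, 16384]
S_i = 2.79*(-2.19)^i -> [2.79, -6.11, 13.38, -29.3, 64.18]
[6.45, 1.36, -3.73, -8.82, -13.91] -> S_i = 6.45 + -5.09*i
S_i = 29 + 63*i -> [29, 92, 155, 218, 281]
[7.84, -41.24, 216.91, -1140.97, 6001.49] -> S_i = 7.84*(-5.26)^i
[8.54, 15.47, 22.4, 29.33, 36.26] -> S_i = 8.54 + 6.93*i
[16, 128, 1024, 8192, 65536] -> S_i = 16*8^i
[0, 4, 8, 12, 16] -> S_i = 0 + 4*i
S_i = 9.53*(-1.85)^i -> [9.53, -17.63, 32.62, -60.34, 111.63]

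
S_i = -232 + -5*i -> [-232, -237, -242, -247, -252]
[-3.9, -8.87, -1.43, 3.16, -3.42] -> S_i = Random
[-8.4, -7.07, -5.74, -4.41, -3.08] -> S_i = -8.40 + 1.33*i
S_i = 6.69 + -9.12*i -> [6.69, -2.43, -11.55, -20.67, -29.79]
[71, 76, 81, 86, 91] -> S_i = 71 + 5*i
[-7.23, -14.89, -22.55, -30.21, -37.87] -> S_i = -7.23 + -7.66*i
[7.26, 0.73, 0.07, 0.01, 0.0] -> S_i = 7.26*0.10^i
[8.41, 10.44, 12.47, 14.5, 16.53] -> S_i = 8.41 + 2.03*i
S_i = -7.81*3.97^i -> [-7.81, -31.01, -123.09, -488.68, -1940.05]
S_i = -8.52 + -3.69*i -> [-8.52, -12.21, -15.9, -19.59, -23.28]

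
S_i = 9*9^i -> [9, 81, 729, 6561, 59049]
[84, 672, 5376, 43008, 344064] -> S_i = 84*8^i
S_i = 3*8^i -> [3, 24, 192, 1536, 12288]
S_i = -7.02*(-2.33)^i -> [-7.02, 16.36, -38.11, 88.8, -206.9]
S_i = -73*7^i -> [-73, -511, -3577, -25039, -175273]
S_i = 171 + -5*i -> [171, 166, 161, 156, 151]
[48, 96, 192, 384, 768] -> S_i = 48*2^i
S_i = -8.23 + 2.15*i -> [-8.23, -6.08, -3.93, -1.78, 0.37]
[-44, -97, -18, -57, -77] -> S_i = Random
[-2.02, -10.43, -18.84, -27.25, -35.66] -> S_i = -2.02 + -8.41*i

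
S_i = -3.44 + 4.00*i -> [-3.44, 0.56, 4.56, 8.56, 12.56]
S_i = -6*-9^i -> [-6, 54, -486, 4374, -39366]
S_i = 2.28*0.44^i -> [2.28, 1.0, 0.44, 0.19, 0.09]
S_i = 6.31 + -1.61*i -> [6.31, 4.7, 3.09, 1.48, -0.13]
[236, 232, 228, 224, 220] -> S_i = 236 + -4*i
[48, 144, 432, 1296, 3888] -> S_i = 48*3^i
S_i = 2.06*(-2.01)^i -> [2.06, -4.14, 8.32, -16.73, 33.62]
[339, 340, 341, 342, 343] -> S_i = 339 + 1*i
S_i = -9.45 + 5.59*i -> [-9.45, -3.86, 1.73, 7.32, 12.91]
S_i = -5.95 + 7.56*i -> [-5.95, 1.61, 9.17, 16.73, 24.29]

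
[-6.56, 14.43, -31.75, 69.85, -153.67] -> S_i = -6.56*(-2.20)^i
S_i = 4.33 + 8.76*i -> [4.33, 13.09, 21.85, 30.61, 39.37]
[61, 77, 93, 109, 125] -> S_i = 61 + 16*i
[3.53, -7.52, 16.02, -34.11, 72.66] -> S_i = 3.53*(-2.13)^i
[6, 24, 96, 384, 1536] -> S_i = 6*4^i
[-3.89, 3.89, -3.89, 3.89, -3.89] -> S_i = -3.89*(-1.00)^i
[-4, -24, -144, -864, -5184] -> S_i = -4*6^i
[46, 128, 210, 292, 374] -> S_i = 46 + 82*i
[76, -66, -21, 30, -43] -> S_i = Random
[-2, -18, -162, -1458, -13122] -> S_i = -2*9^i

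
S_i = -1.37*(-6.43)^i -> [-1.37, 8.81, -56.64, 364.21, -2341.88]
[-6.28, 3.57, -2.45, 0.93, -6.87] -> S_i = Random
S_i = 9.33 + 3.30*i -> [9.33, 12.63, 15.93, 19.23, 22.53]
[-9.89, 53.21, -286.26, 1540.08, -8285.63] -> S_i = -9.89*(-5.38)^i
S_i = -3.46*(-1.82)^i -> [-3.46, 6.3, -11.46, 20.86, -37.96]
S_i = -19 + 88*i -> [-19, 69, 157, 245, 333]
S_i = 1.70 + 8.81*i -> [1.7, 10.51, 19.32, 28.13, 36.94]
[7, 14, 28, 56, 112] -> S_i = 7*2^i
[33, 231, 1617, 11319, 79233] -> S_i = 33*7^i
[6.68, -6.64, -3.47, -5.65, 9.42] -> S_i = Random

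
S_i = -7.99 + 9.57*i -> [-7.99, 1.58, 11.15, 20.72, 30.29]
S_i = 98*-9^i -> [98, -882, 7938, -71442, 642978]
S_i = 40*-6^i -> [40, -240, 1440, -8640, 51840]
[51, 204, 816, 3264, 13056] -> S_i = 51*4^i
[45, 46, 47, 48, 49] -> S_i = 45 + 1*i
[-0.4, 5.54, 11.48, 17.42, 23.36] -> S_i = -0.40 + 5.94*i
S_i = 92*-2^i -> [92, -184, 368, -736, 1472]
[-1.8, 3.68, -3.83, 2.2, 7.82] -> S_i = Random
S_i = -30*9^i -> [-30, -270, -2430, -21870, -196830]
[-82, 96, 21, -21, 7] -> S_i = Random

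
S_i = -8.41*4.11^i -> [-8.41, -34.57, -142.06, -583.88, -2399.73]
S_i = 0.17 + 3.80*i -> [0.17, 3.97, 7.77, 11.57, 15.37]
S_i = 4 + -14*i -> [4, -10, -24, -38, -52]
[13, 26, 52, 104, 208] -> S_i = 13*2^i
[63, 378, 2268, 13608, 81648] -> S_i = 63*6^i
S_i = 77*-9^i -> [77, -693, 6237, -56133, 505197]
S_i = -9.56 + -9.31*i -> [-9.56, -18.87, -28.18, -37.49, -46.8]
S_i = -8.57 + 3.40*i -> [-8.57, -5.17, -1.77, 1.63, 5.03]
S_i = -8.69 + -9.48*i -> [-8.69, -18.17, -27.65, -37.13, -46.61]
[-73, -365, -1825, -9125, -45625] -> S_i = -73*5^i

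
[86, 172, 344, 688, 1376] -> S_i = 86*2^i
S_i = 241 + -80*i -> [241, 161, 81, 1, -79]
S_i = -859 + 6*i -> [-859, -853, -847, -841, -835]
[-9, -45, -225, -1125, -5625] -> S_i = -9*5^i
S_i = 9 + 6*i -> [9, 15, 21, 27, 33]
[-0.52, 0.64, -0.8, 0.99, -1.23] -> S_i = -0.52*(-1.24)^i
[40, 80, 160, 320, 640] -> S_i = 40*2^i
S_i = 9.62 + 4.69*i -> [9.62, 14.31, 19.0, 23.69, 28.38]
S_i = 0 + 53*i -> [0, 53, 106, 159, 212]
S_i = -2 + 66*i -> [-2, 64, 130, 196, 262]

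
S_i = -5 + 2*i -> [-5, -3, -1, 1, 3]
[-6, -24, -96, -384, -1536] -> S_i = -6*4^i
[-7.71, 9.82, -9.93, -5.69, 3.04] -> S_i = Random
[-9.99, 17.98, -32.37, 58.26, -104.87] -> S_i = -9.99*(-1.80)^i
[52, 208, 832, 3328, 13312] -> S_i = 52*4^i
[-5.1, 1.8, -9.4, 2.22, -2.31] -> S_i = Random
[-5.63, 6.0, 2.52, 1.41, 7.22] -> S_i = Random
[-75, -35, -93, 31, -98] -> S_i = Random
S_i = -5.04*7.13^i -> [-5.04, -35.94, -256.22, -1826.83, -13025.33]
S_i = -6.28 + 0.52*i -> [-6.28, -5.76, -5.24, -4.72, -4.2]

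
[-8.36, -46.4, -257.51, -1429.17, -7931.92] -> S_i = -8.36*5.55^i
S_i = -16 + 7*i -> [-16, -9, -2, 5, 12]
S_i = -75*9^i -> [-75, -675, -6075, -54675, -492075]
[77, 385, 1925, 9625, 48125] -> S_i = 77*5^i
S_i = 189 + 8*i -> [189, 197, 205, 213, 221]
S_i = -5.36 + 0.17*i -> [-5.36, -5.19, -5.02, -4.85, -4.68]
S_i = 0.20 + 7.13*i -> [0.2, 7.33, 14.46, 21.59, 28.72]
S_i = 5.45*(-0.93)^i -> [5.45, -5.07, 4.71, -4.38, 4.08]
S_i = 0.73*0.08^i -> [0.73, 0.06, 0.0, 0.0, 0.0]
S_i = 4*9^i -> [4, 36, 324, 2916, 26244]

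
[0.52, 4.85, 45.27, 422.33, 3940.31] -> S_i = 0.52*9.33^i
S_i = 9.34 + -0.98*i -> [9.34, 8.36, 7.38, 6.4, 5.42]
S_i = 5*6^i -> [5, 30, 180, 1080, 6480]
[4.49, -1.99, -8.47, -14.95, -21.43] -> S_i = 4.49 + -6.48*i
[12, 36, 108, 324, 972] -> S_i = 12*3^i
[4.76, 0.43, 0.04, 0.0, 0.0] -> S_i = 4.76*0.09^i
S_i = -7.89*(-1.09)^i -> [-7.89, 8.6, -9.37, 10.22, -11.14]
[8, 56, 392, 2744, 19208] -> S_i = 8*7^i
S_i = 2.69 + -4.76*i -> [2.69, -2.07, -6.83, -11.59, -16.35]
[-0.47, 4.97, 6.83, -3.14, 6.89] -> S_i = Random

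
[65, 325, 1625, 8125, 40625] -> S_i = 65*5^i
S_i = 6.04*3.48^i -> [6.04, 21.02, 73.15, 254.55, 885.84]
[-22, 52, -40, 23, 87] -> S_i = Random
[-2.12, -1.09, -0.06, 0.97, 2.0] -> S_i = -2.12 + 1.03*i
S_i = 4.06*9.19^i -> [4.06, 37.31, 342.89, 3151.18, 28959.3]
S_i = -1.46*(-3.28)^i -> [-1.46, 4.79, -15.71, 51.52, -168.99]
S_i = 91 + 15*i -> [91, 106, 121, 136, 151]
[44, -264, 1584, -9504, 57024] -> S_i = 44*-6^i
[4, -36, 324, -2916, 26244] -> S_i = 4*-9^i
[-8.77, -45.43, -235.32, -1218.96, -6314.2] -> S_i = -8.77*5.18^i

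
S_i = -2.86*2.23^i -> [-2.86, -6.38, -14.22, -31.72, -70.73]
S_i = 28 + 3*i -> [28, 31, 34, 37, 40]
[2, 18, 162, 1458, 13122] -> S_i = 2*9^i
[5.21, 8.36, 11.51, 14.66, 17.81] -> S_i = 5.21 + 3.15*i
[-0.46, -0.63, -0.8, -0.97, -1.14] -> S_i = -0.46 + -0.17*i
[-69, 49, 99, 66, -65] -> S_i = Random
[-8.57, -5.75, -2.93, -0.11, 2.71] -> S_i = -8.57 + 2.82*i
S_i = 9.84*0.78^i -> [9.84, 7.68, 5.99, 4.67, 3.64]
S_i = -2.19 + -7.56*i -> [-2.19, -9.75, -17.31, -24.87, -32.43]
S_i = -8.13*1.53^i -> [-8.13, -12.44, -19.03, -29.12, -44.55]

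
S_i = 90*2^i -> [90, 180, 360, 720, 1440]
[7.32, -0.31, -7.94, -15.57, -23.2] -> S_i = 7.32 + -7.63*i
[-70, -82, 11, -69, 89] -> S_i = Random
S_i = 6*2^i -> [6, 12, 24, 48, 96]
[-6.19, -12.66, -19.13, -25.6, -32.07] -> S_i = -6.19 + -6.47*i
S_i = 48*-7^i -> [48, -336, 2352, -16464, 115248]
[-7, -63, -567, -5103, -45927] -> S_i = -7*9^i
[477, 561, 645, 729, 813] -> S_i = 477 + 84*i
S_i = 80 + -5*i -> [80, 75, 70, 65, 60]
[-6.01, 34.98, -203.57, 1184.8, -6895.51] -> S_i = -6.01*(-5.82)^i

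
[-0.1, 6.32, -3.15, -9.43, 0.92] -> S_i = Random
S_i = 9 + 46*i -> [9, 55, 101, 147, 193]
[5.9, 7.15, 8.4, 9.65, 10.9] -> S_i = 5.90 + 1.25*i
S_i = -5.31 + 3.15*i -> [-5.31, -2.16, 0.99, 4.14, 7.29]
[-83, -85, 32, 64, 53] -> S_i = Random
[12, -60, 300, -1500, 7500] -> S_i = 12*-5^i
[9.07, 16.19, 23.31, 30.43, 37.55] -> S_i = 9.07 + 7.12*i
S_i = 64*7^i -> [64, 448, 3136, 21952, 153664]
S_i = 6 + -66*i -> [6, -60, -126, -192, -258]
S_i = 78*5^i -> [78, 390, 1950, 9750, 48750]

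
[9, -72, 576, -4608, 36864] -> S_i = 9*-8^i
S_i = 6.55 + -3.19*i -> [6.55, 3.36, 0.17, -3.02, -6.21]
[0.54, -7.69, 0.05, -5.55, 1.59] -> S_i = Random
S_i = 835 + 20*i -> [835, 855, 875, 895, 915]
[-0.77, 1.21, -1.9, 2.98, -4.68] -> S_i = -0.77*(-1.57)^i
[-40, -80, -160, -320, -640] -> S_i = -40*2^i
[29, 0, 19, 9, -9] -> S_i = Random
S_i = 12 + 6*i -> [12, 18, 24, 30, 36]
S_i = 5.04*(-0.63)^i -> [5.04, -3.18, 2.0, -1.26, 0.79]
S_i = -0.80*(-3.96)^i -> [-0.8, 3.17, -12.55, 49.68, -196.73]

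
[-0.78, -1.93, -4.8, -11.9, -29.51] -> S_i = -0.78*2.48^i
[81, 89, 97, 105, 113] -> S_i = 81 + 8*i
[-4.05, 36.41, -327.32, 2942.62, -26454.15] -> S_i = -4.05*(-8.99)^i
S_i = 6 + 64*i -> [6, 70, 134, 198, 262]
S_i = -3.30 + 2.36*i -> [-3.3, -0.94, 1.42, 3.78, 6.14]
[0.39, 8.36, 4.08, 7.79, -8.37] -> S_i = Random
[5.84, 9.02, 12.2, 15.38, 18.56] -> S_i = 5.84 + 3.18*i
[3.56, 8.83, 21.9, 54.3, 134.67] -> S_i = 3.56*2.48^i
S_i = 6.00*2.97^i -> [6.0, 17.82, 52.93, 157.19, 466.85]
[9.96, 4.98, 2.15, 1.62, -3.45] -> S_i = Random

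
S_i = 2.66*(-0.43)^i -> [2.66, -1.14, 0.49, -0.21, 0.09]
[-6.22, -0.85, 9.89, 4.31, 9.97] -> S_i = Random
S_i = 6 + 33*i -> [6, 39, 72, 105, 138]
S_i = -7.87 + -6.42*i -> [-7.87, -14.29, -20.71, -27.13, -33.55]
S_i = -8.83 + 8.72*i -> [-8.83, -0.11, 8.61, 17.33, 26.05]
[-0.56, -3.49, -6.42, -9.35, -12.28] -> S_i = -0.56 + -2.93*i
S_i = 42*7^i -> [42, 294, 2058, 14406, 100842]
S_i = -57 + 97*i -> [-57, 40, 137, 234, 331]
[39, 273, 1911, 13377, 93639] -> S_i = 39*7^i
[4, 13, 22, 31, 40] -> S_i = 4 + 9*i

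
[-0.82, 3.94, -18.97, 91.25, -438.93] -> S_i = -0.82*(-4.81)^i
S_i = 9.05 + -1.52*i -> [9.05, 7.53, 6.01, 4.49, 2.97]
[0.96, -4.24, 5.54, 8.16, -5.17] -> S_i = Random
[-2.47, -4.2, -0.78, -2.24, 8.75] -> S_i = Random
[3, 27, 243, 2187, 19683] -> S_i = 3*9^i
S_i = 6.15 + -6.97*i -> [6.15, -0.82, -7.79, -14.76, -21.73]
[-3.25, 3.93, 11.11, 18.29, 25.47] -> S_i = -3.25 + 7.18*i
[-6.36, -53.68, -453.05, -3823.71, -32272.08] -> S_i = -6.36*8.44^i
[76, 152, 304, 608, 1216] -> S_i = 76*2^i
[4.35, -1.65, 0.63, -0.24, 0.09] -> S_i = 4.35*(-0.38)^i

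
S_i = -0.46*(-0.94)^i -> [-0.46, 0.43, -0.41, 0.38, -0.36]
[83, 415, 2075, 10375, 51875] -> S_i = 83*5^i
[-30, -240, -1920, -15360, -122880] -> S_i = -30*8^i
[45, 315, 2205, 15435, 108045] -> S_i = 45*7^i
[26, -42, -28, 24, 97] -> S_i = Random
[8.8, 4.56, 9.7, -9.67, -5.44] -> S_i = Random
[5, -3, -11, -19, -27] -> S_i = 5 + -8*i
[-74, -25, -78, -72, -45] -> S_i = Random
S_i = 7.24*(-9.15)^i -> [7.24, -66.25, 606.15, -5546.28, 50748.47]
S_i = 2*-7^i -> [2, -14, 98, -686, 4802]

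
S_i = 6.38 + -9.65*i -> [6.38, -3.27, -12.92, -22.57, -32.22]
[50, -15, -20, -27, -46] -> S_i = Random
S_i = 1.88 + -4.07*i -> [1.88, -2.19, -6.26, -10.33, -14.4]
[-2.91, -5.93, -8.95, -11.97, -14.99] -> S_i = -2.91 + -3.02*i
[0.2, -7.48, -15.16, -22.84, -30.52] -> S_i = 0.20 + -7.68*i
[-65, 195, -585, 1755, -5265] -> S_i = -65*-3^i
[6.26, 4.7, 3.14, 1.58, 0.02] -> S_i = 6.26 + -1.56*i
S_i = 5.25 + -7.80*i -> [5.25, -2.55, -10.35, -18.15, -25.95]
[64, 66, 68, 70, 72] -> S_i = 64 + 2*i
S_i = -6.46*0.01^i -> [-6.46, -0.06, -0.0, -0.0, -0.0]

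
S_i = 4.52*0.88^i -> [4.52, 3.98, 3.5, 3.08, 2.71]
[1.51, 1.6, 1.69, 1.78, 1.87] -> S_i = 1.51 + 0.09*i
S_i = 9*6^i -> [9, 54, 324, 1944, 11664]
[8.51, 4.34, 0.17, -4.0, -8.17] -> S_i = 8.51 + -4.17*i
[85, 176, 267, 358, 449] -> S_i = 85 + 91*i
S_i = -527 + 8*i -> [-527, -519, -511, -503, -495]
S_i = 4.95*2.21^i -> [4.95, 10.94, 24.18, 53.43, 118.08]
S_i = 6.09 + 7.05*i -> [6.09, 13.14, 20.19, 27.24, 34.29]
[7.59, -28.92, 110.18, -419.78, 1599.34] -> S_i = 7.59*(-3.81)^i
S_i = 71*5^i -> [71, 355, 1775, 8875, 44375]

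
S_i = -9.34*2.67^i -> [-9.34, -24.94, -66.58, -177.78, -474.67]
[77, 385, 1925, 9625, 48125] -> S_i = 77*5^i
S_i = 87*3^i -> [87, 261, 783, 2349, 7047]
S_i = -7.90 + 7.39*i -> [-7.9, -0.51, 6.88, 14.27, 21.66]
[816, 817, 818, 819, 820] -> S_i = 816 + 1*i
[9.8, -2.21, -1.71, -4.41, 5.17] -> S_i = Random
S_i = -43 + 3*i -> [-43, -40, -37, -34, -31]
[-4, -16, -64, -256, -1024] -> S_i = -4*4^i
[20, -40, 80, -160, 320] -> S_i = 20*-2^i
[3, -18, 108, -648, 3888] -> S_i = 3*-6^i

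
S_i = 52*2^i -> [52, 104, 208, 416, 832]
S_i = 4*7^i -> [4, 28, 196, 1372, 9604]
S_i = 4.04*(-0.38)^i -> [4.04, -1.54, 0.58, -0.22, 0.08]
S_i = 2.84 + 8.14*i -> [2.84, 10.98, 19.12, 27.26, 35.4]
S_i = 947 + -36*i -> [947, 911, 875, 839, 803]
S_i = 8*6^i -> [8, 48, 288, 1728, 10368]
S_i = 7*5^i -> [7, 35, 175, 875, 4375]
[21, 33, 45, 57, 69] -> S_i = 21 + 12*i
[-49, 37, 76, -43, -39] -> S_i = Random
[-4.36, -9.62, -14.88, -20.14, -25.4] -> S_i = -4.36 + -5.26*i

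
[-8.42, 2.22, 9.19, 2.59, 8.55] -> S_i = Random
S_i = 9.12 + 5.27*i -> [9.12, 14.39, 19.66, 24.93, 30.2]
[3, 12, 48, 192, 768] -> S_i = 3*4^i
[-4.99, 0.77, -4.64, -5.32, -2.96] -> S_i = Random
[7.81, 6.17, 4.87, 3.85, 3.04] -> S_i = 7.81*0.79^i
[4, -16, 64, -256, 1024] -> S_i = 4*-4^i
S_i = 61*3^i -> [61, 183, 549, 1647, 4941]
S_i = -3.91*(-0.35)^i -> [-3.91, 1.37, -0.48, 0.17, -0.06]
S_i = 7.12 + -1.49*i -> [7.12, 5.63, 4.14, 2.65, 1.16]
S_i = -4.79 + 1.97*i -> [-4.79, -2.82, -0.85, 1.12, 3.09]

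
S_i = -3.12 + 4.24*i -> [-3.12, 1.12, 5.36, 9.6, 13.84]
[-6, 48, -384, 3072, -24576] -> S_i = -6*-8^i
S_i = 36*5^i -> [36, 180, 900, 4500, 22500]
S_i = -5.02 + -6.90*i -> [-5.02, -11.92, -18.82, -25.72, -32.62]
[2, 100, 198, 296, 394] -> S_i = 2 + 98*i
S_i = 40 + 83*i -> [40, 123, 206, 289, 372]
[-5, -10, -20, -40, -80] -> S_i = -5*2^i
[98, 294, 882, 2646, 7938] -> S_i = 98*3^i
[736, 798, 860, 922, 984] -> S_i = 736 + 62*i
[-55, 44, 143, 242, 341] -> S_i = -55 + 99*i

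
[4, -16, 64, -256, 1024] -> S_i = 4*-4^i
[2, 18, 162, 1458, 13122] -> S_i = 2*9^i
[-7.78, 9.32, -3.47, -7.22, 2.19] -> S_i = Random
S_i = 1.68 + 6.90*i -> [1.68, 8.58, 15.48, 22.38, 29.28]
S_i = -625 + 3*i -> [-625, -622, -619, -616, -613]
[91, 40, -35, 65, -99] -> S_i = Random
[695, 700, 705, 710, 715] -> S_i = 695 + 5*i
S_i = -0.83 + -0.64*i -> [-0.83, -1.47, -2.11, -2.75, -3.39]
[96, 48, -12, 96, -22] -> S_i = Random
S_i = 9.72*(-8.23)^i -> [9.72, -80.0, 658.36, -5418.33, 44592.89]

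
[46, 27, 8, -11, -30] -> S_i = 46 + -19*i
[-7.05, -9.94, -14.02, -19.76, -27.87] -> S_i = -7.05*1.41^i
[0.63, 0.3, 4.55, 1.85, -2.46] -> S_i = Random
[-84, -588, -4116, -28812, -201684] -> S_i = -84*7^i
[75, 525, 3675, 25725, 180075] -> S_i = 75*7^i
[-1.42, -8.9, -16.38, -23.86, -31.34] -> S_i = -1.42 + -7.48*i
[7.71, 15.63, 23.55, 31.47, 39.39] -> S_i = 7.71 + 7.92*i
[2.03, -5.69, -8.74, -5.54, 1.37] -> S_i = Random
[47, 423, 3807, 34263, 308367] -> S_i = 47*9^i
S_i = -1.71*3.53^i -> [-1.71, -6.04, -21.31, -75.22, -265.52]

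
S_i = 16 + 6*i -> [16, 22, 28, 34, 40]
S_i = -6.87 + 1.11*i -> [-6.87, -5.76, -4.65, -3.54, -2.43]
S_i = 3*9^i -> [3, 27, 243, 2187, 19683]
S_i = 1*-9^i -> [1, -9, 81, -729, 6561]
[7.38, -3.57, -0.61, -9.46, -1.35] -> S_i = Random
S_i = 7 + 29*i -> [7, 36, 65, 94, 123]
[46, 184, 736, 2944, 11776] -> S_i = 46*4^i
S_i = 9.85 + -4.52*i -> [9.85, 5.33, 0.81, -3.71, -8.23]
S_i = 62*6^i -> [62, 372, 2232, 13392, 80352]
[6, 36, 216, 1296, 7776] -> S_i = 6*6^i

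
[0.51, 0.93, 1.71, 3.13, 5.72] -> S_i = 0.51*1.83^i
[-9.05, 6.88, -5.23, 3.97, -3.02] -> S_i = -9.05*(-0.76)^i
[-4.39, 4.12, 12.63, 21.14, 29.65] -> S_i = -4.39 + 8.51*i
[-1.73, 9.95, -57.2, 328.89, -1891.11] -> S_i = -1.73*(-5.75)^i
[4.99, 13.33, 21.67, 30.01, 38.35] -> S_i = 4.99 + 8.34*i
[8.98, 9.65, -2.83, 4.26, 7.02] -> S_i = Random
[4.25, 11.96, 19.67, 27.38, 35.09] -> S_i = 4.25 + 7.71*i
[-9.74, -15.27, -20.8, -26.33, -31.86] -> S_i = -9.74 + -5.53*i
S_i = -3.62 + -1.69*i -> [-3.62, -5.31, -7.0, -8.69, -10.38]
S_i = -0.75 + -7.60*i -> [-0.75, -8.35, -15.95, -23.55, -31.15]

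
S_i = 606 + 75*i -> [606, 681, 756, 831, 906]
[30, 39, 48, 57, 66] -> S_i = 30 + 9*i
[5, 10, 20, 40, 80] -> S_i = 5*2^i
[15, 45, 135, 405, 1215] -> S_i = 15*3^i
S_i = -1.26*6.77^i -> [-1.26, -8.53, -57.75, -390.96, -2646.82]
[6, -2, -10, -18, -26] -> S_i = 6 + -8*i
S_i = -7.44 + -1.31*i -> [-7.44, -8.75, -10.06, -11.37, -12.68]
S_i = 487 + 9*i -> [487, 496, 505, 514, 523]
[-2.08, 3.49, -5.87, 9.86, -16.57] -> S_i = -2.08*(-1.68)^i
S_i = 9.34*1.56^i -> [9.34, 14.57, 22.73, 35.46, 55.32]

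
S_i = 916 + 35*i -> [916, 951, 986, 1021, 1056]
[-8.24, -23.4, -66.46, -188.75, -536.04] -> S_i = -8.24*2.84^i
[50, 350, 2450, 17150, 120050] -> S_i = 50*7^i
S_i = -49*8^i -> [-49, -392, -3136, -25088, -200704]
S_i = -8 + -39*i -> [-8, -47, -86, -125, -164]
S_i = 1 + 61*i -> [1, 62, 123, 184, 245]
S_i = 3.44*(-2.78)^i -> [3.44, -9.56, 26.59, -73.91, 205.46]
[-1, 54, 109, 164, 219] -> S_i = -1 + 55*i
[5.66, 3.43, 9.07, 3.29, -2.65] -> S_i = Random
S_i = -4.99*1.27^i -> [-4.99, -6.34, -8.05, -10.22, -12.98]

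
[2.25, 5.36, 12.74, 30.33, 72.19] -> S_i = 2.25*2.38^i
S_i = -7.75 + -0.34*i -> [-7.75, -8.09, -8.43, -8.77, -9.11]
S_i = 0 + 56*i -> [0, 56, 112, 168, 224]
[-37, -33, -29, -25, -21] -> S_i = -37 + 4*i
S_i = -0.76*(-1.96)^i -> [-0.76, 1.49, -2.92, 5.72, -11.22]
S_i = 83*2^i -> [83, 166, 332, 664, 1328]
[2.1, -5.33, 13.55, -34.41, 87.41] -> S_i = 2.10*(-2.54)^i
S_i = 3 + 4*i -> [3, 7, 11, 15, 19]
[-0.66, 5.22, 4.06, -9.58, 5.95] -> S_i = Random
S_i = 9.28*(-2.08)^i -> [9.28, -19.3, 40.15, -83.51, 173.7]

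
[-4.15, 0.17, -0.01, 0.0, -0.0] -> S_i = -4.15*(-0.04)^i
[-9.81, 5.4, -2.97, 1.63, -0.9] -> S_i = -9.81*(-0.55)^i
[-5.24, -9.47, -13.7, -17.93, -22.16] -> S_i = -5.24 + -4.23*i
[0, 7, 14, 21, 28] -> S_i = 0 + 7*i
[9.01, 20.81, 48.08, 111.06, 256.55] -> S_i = 9.01*2.31^i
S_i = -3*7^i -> [-3, -21, -147, -1029, -7203]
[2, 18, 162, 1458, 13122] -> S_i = 2*9^i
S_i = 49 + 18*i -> [49, 67, 85, 103, 121]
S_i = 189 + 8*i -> [189, 197, 205, 213, 221]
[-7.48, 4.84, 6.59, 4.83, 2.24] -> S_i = Random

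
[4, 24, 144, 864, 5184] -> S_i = 4*6^i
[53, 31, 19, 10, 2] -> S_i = Random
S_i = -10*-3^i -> [-10, 30, -90, 270, -810]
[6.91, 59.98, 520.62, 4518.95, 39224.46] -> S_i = 6.91*8.68^i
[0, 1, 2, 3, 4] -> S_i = 0 + 1*i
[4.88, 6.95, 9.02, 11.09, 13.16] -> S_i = 4.88 + 2.07*i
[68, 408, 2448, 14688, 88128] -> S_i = 68*6^i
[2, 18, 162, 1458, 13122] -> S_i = 2*9^i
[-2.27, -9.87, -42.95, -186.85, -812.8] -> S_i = -2.27*4.35^i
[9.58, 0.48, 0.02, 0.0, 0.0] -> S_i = 9.58*0.05^i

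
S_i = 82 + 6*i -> [82, 88, 94, 100, 106]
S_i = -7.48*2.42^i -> [-7.48, -18.1, -43.81, -106.01, -256.54]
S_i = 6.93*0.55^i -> [6.93, 3.81, 2.1, 1.15, 0.63]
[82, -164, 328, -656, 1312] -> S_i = 82*-2^i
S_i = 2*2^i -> [2, 4, 8, 16, 32]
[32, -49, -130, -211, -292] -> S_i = 32 + -81*i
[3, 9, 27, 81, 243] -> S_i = 3*3^i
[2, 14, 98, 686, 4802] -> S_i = 2*7^i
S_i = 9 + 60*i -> [9, 69, 129, 189, 249]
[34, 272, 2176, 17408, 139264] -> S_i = 34*8^i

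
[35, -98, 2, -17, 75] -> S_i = Random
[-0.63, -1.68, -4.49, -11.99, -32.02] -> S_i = -0.63*2.67^i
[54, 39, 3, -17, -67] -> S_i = Random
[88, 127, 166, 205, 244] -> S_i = 88 + 39*i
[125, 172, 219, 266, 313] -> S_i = 125 + 47*i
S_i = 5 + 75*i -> [5, 80, 155, 230, 305]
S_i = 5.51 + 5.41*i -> [5.51, 10.92, 16.33, 21.74, 27.15]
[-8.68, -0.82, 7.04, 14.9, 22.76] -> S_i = -8.68 + 7.86*i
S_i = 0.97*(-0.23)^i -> [0.97, -0.22, 0.05, -0.01, 0.0]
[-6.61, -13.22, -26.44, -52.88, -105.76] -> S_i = -6.61*2.00^i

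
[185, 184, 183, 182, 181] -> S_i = 185 + -1*i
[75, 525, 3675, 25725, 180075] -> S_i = 75*7^i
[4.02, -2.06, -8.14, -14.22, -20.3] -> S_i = 4.02 + -6.08*i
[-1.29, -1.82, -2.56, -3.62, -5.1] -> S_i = -1.29*1.41^i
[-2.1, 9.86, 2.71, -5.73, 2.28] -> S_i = Random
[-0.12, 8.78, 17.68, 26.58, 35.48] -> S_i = -0.12 + 8.90*i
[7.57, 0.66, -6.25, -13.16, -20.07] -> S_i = 7.57 + -6.91*i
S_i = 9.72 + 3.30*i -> [9.72, 13.02, 16.32, 19.62, 22.92]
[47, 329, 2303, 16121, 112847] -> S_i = 47*7^i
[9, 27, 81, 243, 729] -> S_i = 9*3^i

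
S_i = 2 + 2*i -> [2, 4, 6, 8, 10]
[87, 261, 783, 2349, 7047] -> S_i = 87*3^i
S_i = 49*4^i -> [49, 196, 784, 3136, 12544]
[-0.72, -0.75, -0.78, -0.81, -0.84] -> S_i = -0.72*1.04^i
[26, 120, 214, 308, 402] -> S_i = 26 + 94*i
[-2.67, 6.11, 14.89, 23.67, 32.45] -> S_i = -2.67 + 8.78*i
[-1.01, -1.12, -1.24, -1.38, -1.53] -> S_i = -1.01*1.11^i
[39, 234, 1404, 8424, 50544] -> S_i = 39*6^i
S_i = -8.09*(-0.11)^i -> [-8.09, 0.89, -0.1, 0.01, -0.0]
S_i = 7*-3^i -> [7, -21, 63, -189, 567]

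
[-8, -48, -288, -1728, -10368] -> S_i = -8*6^i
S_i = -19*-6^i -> [-19, 114, -684, 4104, -24624]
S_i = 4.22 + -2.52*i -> [4.22, 1.7, -0.82, -3.34, -5.86]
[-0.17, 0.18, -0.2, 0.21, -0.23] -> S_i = -0.17*(-1.08)^i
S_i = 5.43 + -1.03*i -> [5.43, 4.4, 3.37, 2.34, 1.31]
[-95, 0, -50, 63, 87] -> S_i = Random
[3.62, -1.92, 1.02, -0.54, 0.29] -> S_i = 3.62*(-0.53)^i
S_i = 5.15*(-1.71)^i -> [5.15, -8.81, 15.06, -25.75, 44.03]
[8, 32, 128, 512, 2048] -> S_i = 8*4^i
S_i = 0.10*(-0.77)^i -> [0.1, -0.08, 0.06, -0.05, 0.04]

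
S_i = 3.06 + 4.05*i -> [3.06, 7.11, 11.16, 15.21, 19.26]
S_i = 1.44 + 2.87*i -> [1.44, 4.31, 7.18, 10.05, 12.92]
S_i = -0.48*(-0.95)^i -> [-0.48, 0.46, -0.43, 0.41, -0.39]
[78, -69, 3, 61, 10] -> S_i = Random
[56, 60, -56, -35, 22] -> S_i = Random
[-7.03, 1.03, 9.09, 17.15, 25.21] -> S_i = -7.03 + 8.06*i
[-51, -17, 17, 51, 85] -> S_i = -51 + 34*i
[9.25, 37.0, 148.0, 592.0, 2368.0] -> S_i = 9.25*4.00^i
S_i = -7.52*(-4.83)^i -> [-7.52, 36.32, -175.43, 847.34, -4092.67]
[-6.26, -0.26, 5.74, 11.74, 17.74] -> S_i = -6.26 + 6.00*i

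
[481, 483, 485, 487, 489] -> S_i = 481 + 2*i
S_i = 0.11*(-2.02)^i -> [0.11, -0.22, 0.45, -0.91, 1.83]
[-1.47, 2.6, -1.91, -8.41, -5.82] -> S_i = Random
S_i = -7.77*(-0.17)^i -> [-7.77, 1.32, -0.22, 0.04, -0.01]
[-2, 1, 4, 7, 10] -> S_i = -2 + 3*i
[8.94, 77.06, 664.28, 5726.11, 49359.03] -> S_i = 8.94*8.62^i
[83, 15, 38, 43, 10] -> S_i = Random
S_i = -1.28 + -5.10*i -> [-1.28, -6.38, -11.48, -16.58, -21.68]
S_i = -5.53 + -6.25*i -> [-5.53, -11.78, -18.03, -24.28, -30.53]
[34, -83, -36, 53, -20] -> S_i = Random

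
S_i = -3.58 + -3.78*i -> [-3.58, -7.36, -11.14, -14.92, -18.7]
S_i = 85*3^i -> [85, 255, 765, 2295, 6885]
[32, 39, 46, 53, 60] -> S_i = 32 + 7*i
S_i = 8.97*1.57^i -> [8.97, 14.08, 22.11, 34.71, 54.5]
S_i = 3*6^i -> [3, 18, 108, 648, 3888]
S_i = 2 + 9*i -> [2, 11, 20, 29, 38]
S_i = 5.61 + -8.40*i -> [5.61, -2.79, -11.19, -19.59, -27.99]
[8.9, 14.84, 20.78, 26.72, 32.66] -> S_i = 8.90 + 5.94*i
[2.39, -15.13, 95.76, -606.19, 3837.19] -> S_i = 2.39*(-6.33)^i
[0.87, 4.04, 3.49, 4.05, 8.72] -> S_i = Random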